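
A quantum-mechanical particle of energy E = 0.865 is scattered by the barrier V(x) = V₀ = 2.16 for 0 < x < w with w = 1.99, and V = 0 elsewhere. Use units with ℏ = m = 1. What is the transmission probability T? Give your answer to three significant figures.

E < V₀: inside the barrier ψ ∝ e^{±κx} with κ = √(2m(V₀ − E))/ℏ = 1.609.
κw = 3.203, sinh(κw) = 12.28.
The exact tunnelling result is T⁻¹ = 1 + V₀² sinh²(κw) / [4E(V₀ − E)] = 158.0, so T = 0.00633.

T = 0.00633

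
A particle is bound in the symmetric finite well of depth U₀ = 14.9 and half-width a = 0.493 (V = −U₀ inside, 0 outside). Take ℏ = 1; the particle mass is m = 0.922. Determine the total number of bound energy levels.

N = 2

Define the well-strength parameter z₀ = (a/ℏ)√(2mU₀) = 0.493 × √(2·0.922·14.9) = 2.584.
The even/odd transcendental equations gain one root per π/2 in z₀, giving N = 1 + ⌊2z₀/π⌋ = 1 + ⌊1.645⌋ = 2.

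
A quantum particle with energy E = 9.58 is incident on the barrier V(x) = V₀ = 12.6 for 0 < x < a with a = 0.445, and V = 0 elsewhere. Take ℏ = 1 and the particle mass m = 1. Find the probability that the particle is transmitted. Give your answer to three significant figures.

T = 0.293

Since E < V₀ the interior solution is evanescent with decay constant κ = √(2m(V₀ − E))/ℏ = 2.458.
κa = 1.094, sinh(κa) = 1.325.
Matching ψ, ψ′ at both faces gives T = [1 + V₀² sinh²(κa) / (4E(V₀ − E))]⁻¹ = 1/3.409 = 0.293.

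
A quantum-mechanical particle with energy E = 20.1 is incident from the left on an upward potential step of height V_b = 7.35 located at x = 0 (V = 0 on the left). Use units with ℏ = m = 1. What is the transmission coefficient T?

T = 0.987

On each side the TISE gives plane waves with k = √(2m(E − V))/ℏ: k₁ = √(2·1·20.1) = 6.340, k₂ = √(2·1·12.75) = 5.050.
Continuity of ψ and ψ′ at the step yields the reflection amplitude r = (k₁ − k₂)/(k₁ + k₂) = 0.1133; thus R = |r|² = 0.01284, T = 0.9872.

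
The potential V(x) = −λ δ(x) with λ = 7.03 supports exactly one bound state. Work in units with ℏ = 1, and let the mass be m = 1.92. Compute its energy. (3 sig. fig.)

E = -47.4

For x ≠ 0 the bound state is ψ ∝ e^{−κ|x|}; integrating the TISE across the delta gives the cusp condition 2κ = 2mλ/ℏ², so κ = 13.50.
Then E = −ℏ²κ²/(2m) = −mλ²/(2ℏ²) = -47.44.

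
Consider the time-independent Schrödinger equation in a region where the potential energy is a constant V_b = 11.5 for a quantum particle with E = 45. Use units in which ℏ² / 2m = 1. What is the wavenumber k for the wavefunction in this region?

k = 5.79

With E > V_b the solution is oscillatory, ψ ∝ e^{±ikx} with k = √(2m(E − V_b))/ℏ.
k = √(2 × 0.5 × 33.5) = 5.788.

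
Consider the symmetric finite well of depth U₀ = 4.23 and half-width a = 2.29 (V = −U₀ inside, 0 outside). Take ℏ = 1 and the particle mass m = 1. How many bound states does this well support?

N = 5

Define the well-strength parameter z₀ = (a/ℏ)√(2mU₀) = 2.29 × √(2·1·4.23) = 6.661.
The even/odd transcendental equations gain one root per π/2 in z₀, giving N = 1 + ⌊2z₀/π⌋ = 1 + ⌊4.240⌋ = 5.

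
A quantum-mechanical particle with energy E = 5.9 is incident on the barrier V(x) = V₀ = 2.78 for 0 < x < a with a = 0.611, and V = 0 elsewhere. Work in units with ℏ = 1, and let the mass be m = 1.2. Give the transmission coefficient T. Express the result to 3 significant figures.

E > V₀: inside the barrier k₂ = √(2m(E − V₀))/ℏ = 2.736, k₂a = 1.672.
Matching at both interfaces gives T⁻¹ = 1 + V₀² sin²(k₂a) / [4E(E − V₀)] = 1.104, hence T = 0.906.

T = 0.906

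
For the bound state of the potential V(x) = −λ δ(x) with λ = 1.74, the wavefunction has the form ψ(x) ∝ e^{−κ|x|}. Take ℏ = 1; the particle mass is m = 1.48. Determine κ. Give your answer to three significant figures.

Integrate −(ℏ²/2m)ψ'' − λδ(x)ψ = Eψ from −ε to +ε: the ψ'' term gives ψ'(0⁺) − ψ'(0⁻) and the δ term gives −(2mλ/ℏ²)ψ(0).
With ψ ∝ e^{−κ|x|} this yields −2κ = −2mλ/ℏ², so κ = mλ/ℏ² = 2.575.

κ = 2.58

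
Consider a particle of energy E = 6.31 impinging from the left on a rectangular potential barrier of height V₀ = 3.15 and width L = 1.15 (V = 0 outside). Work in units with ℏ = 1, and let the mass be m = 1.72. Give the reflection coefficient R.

R = 0.0436

Above the barrier the interior wavenumber is k₂ = √(2m(E − V₀))/ℏ = 3.297, giving phase k₂L = 3.792.
T = [1 + V₀² sin²(k₂L) / (4E(E − V₀))]⁻¹ = 1/1.046 = 0.956.
R = 1 − T = 0.0436.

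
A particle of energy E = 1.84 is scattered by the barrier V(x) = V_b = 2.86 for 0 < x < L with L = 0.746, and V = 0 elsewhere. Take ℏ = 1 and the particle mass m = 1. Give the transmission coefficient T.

Since E < V_b the interior solution is evanescent with decay constant κ = √(2m(V_b − E))/ℏ = 1.428.
κL = 1.066, sinh(κL) = 1.279.
Matching ψ, ψ′ at both faces gives T = [1 + V_b² sinh²(κL) / (4E(V_b − E))]⁻¹ = 1/2.782 = 0.359.

T = 0.359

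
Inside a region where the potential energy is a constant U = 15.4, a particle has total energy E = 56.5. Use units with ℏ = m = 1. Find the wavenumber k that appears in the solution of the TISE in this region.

k = 9.07

With E > U the solution is oscillatory, ψ ∝ e^{±ikx} with k = √(2m(E − U))/ℏ.
k = √(2 × 1 × 41.1) = 9.066.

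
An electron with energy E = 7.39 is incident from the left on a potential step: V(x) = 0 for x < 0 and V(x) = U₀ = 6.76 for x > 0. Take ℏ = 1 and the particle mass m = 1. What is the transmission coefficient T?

The wavenumbers are k₁ = √(2mE)/ℏ = 3.844 on the left and k₂ = √(2m(E − U₀))/ℏ = 1.122 on the right.
Matching ψ and ψ′ at x = 0 gives r = (k₁ − k₂)/(k₁ + k₂), so R = r² = 0.3003 and T = 1 − R = 0.6997.

T = 0.700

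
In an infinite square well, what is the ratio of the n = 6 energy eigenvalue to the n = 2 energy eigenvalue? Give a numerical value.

E_n = n²π²ℏ²/(2mL²) so the ratio is n₂²/n₁² = 36/4 = 9.

9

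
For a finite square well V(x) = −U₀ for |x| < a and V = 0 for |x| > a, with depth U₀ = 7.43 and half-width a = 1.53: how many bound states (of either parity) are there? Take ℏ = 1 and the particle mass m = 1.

N = 4

Define the well-strength parameter z₀ = (a/ℏ)√(2mU₀) = 1.53 × √(2·1·7.43) = 5.898.
The even/odd transcendental equations gain one root per π/2 in z₀, giving N = 1 + ⌊2z₀/π⌋ = 1 + ⌊3.755⌋ = 4.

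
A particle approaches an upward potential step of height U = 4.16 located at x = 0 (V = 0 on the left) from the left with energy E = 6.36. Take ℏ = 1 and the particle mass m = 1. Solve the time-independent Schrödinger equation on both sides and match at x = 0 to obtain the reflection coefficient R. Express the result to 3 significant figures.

On each side the TISE gives plane waves with k = √(2m(E − V))/ℏ: k₁ = √(2·1·6.36) = 3.567, k₂ = √(2·1·2.2) = 2.098.
Matching ψ and ψ′ at x = 0 gives r = (k₁ − k₂)/(k₁ + k₂), so R = r² = 0.06725 and T = 1 − R = 0.9327.

R = 0.0673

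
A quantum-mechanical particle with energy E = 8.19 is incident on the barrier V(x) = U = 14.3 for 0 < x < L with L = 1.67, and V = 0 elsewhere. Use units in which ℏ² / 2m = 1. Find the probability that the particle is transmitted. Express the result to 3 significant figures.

Since E < U the interior solution is evanescent with decay constant κ = √(2m(U − E))/ℏ = 2.472.
κL = 4.128, sinh(κL) = 31.02.
Matching ψ, ψ′ at both faces gives T = [1 + U² sinh²(κL) / (4E(U − E))]⁻¹ = 1/983.9 = 0.00102.

T = 0.00102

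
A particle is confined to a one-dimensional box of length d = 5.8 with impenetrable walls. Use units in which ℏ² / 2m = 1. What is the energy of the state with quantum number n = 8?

E = 18.8

The infinite-well eigenfunctions ψ_n = √(2/d) sin(nπx/d) vanish at both walls, giving E_n = n²π²ℏ²/(2md²).
E_8 = 8² × π² / (2 × 0.5 × 5.8²) = 18.78.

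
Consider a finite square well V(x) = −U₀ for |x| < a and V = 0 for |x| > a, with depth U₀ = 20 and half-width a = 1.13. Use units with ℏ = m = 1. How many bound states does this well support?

N = 5

Define the well-strength parameter z₀ = (a/ℏ)√(2mU₀) = 1.13 × √(2·1·20) = 7.147.
A new bound state (alternating even/odd) appears each time z₀ passes a multiple of π/2, so N = ⌊2z₀/π⌋ + 1 = ⌊4.550⌋ + 1 = 5.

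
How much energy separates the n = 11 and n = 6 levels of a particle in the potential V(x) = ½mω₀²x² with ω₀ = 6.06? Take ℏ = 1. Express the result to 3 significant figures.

E_n = ℏω₀(n + ½), so ΔE = (11 − 6) ℏω₀ = 5 × 6.06 = 30.30.

ΔE = 30.3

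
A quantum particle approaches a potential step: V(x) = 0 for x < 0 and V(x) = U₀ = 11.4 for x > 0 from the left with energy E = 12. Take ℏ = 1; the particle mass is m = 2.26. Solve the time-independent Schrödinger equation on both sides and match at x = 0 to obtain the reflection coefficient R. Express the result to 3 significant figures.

R = 0.403

On each side the TISE gives plane waves with k = √(2m(E − V))/ℏ: k₁ = √(2·2.26·12) = 7.365, k₂ = √(2·2.26·0.6) = 1.647.
Matching ψ and ψ′ at x = 0 gives r = (k₁ − k₂)/(k₁ + k₂), so R = r² = 0.4026 and T = 1 − R = 0.5974.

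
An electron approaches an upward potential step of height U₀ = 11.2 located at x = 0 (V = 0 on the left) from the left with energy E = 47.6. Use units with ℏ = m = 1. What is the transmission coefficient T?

The wavenumbers are k₁ = √(2mE)/ℏ = 9.757 on the left and k₂ = √(2m(E − U₀))/ℏ = 8.532 on the right.
Continuity of ψ and ψ′ at the step yields the reflection amplitude r = (k₁ − k₂)/(k₁ + k₂) = 0.06697; thus R = |r|² = 0.004484, T = 0.9955.

T = 0.996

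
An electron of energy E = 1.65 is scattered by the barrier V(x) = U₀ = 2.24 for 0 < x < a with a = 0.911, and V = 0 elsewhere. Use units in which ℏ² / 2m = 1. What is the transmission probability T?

E < U₀: inside the barrier ψ ∝ e^{±κx} with κ = √(2m(U₀ − E))/ℏ = 0.7681.
κa = 0.6998, sinh(κa) = 0.7583.
The exact tunnelling result is T⁻¹ = 1 + U₀² sinh²(κa) / [4E(U₀ − E)] = 1.741, so T = 0.574.

T = 0.574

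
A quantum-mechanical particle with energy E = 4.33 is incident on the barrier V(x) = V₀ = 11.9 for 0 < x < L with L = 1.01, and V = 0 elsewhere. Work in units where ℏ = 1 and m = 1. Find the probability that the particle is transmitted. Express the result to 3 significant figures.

E < V₀: inside the barrier ψ ∝ e^{±κx} with κ = √(2m(V₀ − E))/ℏ = 3.891.
κL = 3.930, sinh(κL) = 25.44.
The exact tunnelling result is T⁻¹ = 1 + V₀² sinh²(κL) / [4E(V₀ − E)] = 700.1, so T = 0.00143.

T = 0.00143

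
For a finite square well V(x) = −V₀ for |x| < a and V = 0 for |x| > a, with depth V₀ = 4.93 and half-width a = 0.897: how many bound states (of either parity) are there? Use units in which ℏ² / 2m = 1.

Define the well-strength parameter z₀ = (a/ℏ)√(2mV₀) = 0.897 × √(2·0.5·4.93) = 1.992.
The even/odd transcendental equations gain one root per π/2 in z₀, giving N = 1 + ⌊2z₀/π⌋ = 1 + ⌊1.268⌋ = 2.

N = 2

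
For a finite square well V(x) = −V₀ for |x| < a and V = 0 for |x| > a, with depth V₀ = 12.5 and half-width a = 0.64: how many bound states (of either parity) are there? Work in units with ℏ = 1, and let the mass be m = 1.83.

Define the well-strength parameter z₀ = (a/ℏ)√(2mV₀) = 0.64 × √(2·1.83·12.5) = 4.329.
A new bound state (alternating even/odd) appears each time z₀ passes a multiple of π/2, so N = ⌊2z₀/π⌋ + 1 = ⌊2.756⌋ + 1 = 3.

N = 3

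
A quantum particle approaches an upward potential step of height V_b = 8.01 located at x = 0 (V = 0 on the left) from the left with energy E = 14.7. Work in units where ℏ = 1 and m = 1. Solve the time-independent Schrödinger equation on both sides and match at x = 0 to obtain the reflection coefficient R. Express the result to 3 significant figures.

R = 0.0378

On each side the TISE gives plane waves with k = √(2m(E − V))/ℏ: k₁ = √(2·1·14.7) = 5.422, k₂ = √(2·1·6.69) = 3.658.
Continuity of ψ and ψ′ at the step yields the reflection amplitude r = (k₁ − k₂)/(k₁ + k₂) = 0.1943; thus R = |r|² = 0.03775, T = 0.9622.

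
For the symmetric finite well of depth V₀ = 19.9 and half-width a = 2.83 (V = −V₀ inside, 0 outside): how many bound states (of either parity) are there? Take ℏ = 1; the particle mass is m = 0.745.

The dimensionless depth is z₀ = a√(2mV₀)/ℏ = 2.83 × √(29.65) = 15.41.
The even/odd transcendental equations gain one root per π/2 in z₀, giving N = 1 + ⌊2z₀/π⌋ = 1 + ⌊9.810⌋ = 10.

N = 10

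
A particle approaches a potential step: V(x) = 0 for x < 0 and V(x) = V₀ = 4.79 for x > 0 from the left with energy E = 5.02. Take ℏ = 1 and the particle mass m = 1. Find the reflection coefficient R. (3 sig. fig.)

The wavenumbers are k₁ = √(2mE)/ℏ = 3.169 on the left and k₂ = √(2m(E − V₀))/ℏ = 0.6782 on the right.
Continuity of ψ and ψ′ at the step yields the reflection amplitude r = (k₁ − k₂)/(k₁ + k₂) = 0.6474; thus R = |r|² = 0.4191, T = 0.5809.

R = 0.419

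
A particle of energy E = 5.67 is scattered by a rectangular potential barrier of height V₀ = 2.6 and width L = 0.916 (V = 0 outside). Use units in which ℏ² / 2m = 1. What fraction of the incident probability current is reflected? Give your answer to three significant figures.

R = 0.0884

Above the barrier the interior wavenumber is k₂ = √(2m(E − V₀))/ℏ = 1.752, giving phase k₂L = 1.605.
T = [1 + V₀² sin²(k₂L) / (4E(E − V₀))]⁻¹ = 1/1.097 = 0.912.
R = 1 − T = 0.0884.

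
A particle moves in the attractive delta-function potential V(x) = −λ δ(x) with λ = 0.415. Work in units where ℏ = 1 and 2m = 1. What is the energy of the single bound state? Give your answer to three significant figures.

E = -0.0431

For x ≠ 0 the bound state is ψ ∝ e^{−κ|x|}; integrating the TISE across the delta gives the cusp condition 2κ = 2mλ/ℏ², so κ = 0.2075.
Then E = −ℏ²κ²/(2m) = −mλ²/(2ℏ²) = -0.04306.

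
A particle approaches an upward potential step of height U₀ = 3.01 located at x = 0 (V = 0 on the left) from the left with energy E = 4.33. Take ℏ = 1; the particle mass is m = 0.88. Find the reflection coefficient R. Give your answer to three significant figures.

R = 0.0833

On each side the TISE gives plane waves with k = √(2m(E − V))/ℏ: k₁ = √(2·0.88·4.33) = 2.761, k₂ = √(2·0.88·1.32) = 1.524.
Continuity of ψ and ψ′ at the step yields the reflection amplitude r = (k₁ − k₂)/(k₁ + k₂) = 0.2886; thus R = |r|² = 0.08326, T = 0.9167.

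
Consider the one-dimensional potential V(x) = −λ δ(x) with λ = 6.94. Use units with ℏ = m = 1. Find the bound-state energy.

For x ≠ 0 the bound state is ψ ∝ e^{−κ|x|}; integrating the TISE across the delta gives the cusp condition 2κ = 2mλ/ℏ², so κ = 6.940.
Then E = −ℏ²κ²/(2m) = −mλ²/(2ℏ²) = -24.08.

E = -24.1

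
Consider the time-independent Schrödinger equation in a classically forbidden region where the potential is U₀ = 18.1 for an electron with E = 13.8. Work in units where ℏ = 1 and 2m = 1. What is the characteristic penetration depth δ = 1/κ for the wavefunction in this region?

δ = 0.482

Since E < U₀ the TISE in this region is ψ'' = κ²ψ with κ = √(2m(U₀ − E))/ℏ.
κ = √(2 × 0.5 × 4.3) = 2.074. The penetration depth is δ = 1/κ = 0.482.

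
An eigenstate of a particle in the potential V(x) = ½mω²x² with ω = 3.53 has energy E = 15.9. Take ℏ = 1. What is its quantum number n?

n = 4

Invert E_n = (n + ½)ℏω: n = E/ℏω − ½ = 4.004, so n = 4.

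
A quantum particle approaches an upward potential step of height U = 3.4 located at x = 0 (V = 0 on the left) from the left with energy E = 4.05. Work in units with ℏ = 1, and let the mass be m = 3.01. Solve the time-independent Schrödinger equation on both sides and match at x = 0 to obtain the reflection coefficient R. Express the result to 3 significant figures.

The wavenumbers are k₁ = √(2mE)/ℏ = 4.938 on the left and k₂ = √(2m(E − U))/ℏ = 1.978 on the right.
Continuity of ψ and ψ′ at the step yields the reflection amplitude r = (k₁ − k₂)/(k₁ + k₂) = 0.4279; thus R = |r|² = 0.1831, T = 0.8169.

R = 0.183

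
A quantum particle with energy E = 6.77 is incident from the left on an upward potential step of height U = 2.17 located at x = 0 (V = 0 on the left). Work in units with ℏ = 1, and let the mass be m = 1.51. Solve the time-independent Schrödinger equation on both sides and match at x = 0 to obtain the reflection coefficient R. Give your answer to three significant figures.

R = 0.00928

The wavenumbers are k₁ = √(2mE)/ℏ = 4.522 on the left and k₂ = √(2m(E − U))/ℏ = 3.727 on the right.
Matching ψ and ψ′ at x = 0 gives r = (k₁ − k₂)/(k₁ + k₂), so R = r² = 0.009276 and T = 1 − R = 0.9907.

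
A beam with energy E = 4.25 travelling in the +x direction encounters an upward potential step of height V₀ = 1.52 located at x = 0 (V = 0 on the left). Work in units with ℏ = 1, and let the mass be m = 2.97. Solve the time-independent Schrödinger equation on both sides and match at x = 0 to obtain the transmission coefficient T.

T = 0.988

The wavenumbers are k₁ = √(2mE)/ℏ = 5.024 on the left and k₂ = √(2m(E − V₀))/ℏ = 4.027 on the right.
Matching ψ and ψ′ at x = 0 gives r = (k₁ − k₂)/(k₁ + k₂), so R = r² = 0.01215 and T = 1 − R = 0.9879.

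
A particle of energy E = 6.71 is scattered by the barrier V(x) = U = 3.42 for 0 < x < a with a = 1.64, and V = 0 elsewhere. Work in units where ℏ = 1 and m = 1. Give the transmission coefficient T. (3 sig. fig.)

T = 0.908

E > U: inside the barrier k₂ = √(2m(E − U))/ℏ = 2.565, k₂a = 4.207.
Matching at both interfaces gives T⁻¹ = 1 + U² sin²(k₂a) / [4E(E − U)] = 1.101, hence T = 0.908.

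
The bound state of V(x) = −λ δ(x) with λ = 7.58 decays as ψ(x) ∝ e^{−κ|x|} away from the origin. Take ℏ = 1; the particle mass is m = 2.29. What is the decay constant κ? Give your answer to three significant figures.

Integrate −(ℏ²/2m)ψ'' − λδ(x)ψ = Eψ from −ε to +ε: the ψ'' term gives ψ'(0⁺) − ψ'(0⁻) and the δ term gives −(2mλ/ℏ²)ψ(0).
With ψ ∝ e^{−κ|x|} this yields −2κ = −2mλ/ℏ², so κ = mλ/ℏ² = 17.36.

κ = 17.4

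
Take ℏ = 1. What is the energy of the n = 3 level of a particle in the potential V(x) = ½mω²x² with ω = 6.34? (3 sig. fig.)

E = 22.2

Using E_n = (n + ½)ℏω: E_3 = 3.5 × 6.34 = 22.19.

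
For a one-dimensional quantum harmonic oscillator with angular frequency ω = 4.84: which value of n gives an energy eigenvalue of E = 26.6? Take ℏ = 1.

n = 5

Invert E_n = (n + ½)ℏω: n = E/ℏω − ½ = 4.996, so n = 5.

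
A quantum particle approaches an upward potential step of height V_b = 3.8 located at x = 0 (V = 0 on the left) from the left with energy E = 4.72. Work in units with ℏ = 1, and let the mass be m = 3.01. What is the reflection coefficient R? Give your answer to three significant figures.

R = 0.150

On each side the TISE gives plane waves with k = √(2m(E − V))/ℏ: k₁ = √(2·3.01·4.72) = 5.331, k₂ = √(2·3.01·0.92) = 2.353.
Matching ψ and ψ′ at x = 0 gives r = (k₁ − k₂)/(k₁ + k₂), so R = r² = 0.1501 and T = 1 − R = 0.8499.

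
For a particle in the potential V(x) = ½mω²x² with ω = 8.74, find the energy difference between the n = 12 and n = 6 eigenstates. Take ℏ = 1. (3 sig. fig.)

E_n = ℏω(n + ½), so ΔE = (12 − 6) ℏω = 6 × 8.74 = 52.44.

ΔE = 52.4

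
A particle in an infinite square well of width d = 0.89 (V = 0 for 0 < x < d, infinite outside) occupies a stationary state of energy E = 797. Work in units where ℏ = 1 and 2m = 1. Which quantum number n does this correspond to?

n = 8

For an infinite well E_n = n²π²ℏ²/(2md²), so n = (d/πℏ)√(2mE).
n = (0.89/π) × √(2 × 0.5 × 797) = 7.998 → n = 8.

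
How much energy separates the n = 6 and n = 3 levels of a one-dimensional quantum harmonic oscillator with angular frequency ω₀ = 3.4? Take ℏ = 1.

ΔE = 10.2

E_n = ℏω₀(n + ½), so ΔE = (6 − 3) ℏω₀ = 3 × 3.4 = 10.20.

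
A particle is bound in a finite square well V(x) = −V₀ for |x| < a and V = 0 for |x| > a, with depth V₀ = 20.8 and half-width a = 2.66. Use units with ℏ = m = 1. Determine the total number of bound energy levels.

N = 11

The dimensionless depth is z₀ = a√(2mV₀)/ℏ = 2.66 × √(41.60) = 17.16.
A new bound state (alternating even/odd) appears each time z₀ passes a multiple of π/2, so N = ⌊2z₀/π⌋ + 1 = ⌊10.92⌋ + 1 = 11.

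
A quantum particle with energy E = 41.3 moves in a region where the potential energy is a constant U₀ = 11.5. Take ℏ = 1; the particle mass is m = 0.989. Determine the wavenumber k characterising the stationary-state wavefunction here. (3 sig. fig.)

k = 7.68

With E > U₀ the solution is oscillatory, ψ ∝ e^{±ikx} with k = √(2m(E − U₀))/ℏ.
k = √(2 × 0.989 × 29.8) = 7.678.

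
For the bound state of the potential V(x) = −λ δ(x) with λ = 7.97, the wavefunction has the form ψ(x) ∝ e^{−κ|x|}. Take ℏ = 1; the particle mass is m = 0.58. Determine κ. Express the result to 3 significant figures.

κ = 4.62

Integrate −(ℏ²/2m)ψ'' − λδ(x)ψ = Eψ from −ε to +ε: the ψ'' term gives ψ'(0⁺) − ψ'(0⁻) and the δ term gives −(2mλ/ℏ²)ψ(0).
With ψ ∝ e^{−κ|x|} this yields −2κ = −2mλ/ℏ², so κ = mλ/ℏ² = 4.623.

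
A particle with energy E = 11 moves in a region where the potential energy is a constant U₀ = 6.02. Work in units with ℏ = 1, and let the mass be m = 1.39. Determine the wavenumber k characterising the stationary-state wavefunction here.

With E > U₀ the solution is oscillatory, ψ ∝ e^{±ikx} with k = √(2m(E − U₀))/ℏ.
k = √(2 × 1.39 × 4.98) = 3.721.

k = 3.72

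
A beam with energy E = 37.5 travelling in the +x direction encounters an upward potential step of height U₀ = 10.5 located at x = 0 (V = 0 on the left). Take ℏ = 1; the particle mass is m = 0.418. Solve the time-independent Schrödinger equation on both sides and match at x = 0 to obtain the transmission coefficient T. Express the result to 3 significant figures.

The wavenumbers are k₁ = √(2mE)/ℏ = 5.599 on the left and k₂ = √(2m(E − U₀))/ℏ = 4.751 on the right.
Matching ψ and ψ′ at x = 0 gives r = (k₁ − k₂)/(k₁ + k₂), so R = r² = 0.006714 and T = 1 − R = 0.9933.

T = 0.993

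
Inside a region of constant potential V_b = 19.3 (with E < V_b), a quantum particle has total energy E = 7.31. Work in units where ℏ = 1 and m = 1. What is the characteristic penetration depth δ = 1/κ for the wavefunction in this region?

Since E < V_b the TISE in this region is ψ'' = κ²ψ with κ = √(2m(V_b − E))/ℏ.
κ = √(2 × 1 × 11.99) = 4.897. The penetration depth is δ = 1/κ = 0.204.

δ = 0.204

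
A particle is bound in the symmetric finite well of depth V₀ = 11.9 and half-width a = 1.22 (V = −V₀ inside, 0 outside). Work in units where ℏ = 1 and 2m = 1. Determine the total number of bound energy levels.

N = 3

The dimensionless depth is z₀ = a√(2mV₀)/ℏ = 1.22 × √(11.90) = 4.209.
A new bound state (alternating even/odd) appears each time z₀ passes a multiple of π/2, so N = ⌊2z₀/π⌋ + 1 = ⌊2.679⌋ + 1 = 3.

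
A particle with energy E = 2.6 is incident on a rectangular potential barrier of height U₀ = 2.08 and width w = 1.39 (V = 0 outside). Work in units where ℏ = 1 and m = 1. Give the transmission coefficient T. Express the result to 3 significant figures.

T = 0.561

Above the barrier the interior wavenumber is k₂ = √(2m(E − U₀))/ℏ = 1.020, giving phase k₂w = 1.418.
T = [1 + U₀² sin²(k₂w) / (4E(E − U₀))]⁻¹ = 1/1.781 = 0.561.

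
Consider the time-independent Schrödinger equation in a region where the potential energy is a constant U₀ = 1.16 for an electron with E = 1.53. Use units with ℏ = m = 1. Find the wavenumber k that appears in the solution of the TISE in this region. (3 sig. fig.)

k = 0.860

With E > U₀ the solution is oscillatory, ψ ∝ e^{±ikx} with k = √(2m(E − U₀))/ℏ.
k = √(2 × 1 × 0.37) = 0.8602.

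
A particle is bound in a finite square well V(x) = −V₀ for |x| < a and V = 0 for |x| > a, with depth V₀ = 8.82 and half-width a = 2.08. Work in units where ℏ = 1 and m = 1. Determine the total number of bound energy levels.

N = 6

Define the well-strength parameter z₀ = (a/ℏ)√(2mV₀) = 2.08 × √(2·1·8.82) = 8.736.
A new bound state (alternating even/odd) appears each time z₀ passes a multiple of π/2, so N = ⌊2z₀/π⌋ + 1 = ⌊5.562⌋ + 1 = 6.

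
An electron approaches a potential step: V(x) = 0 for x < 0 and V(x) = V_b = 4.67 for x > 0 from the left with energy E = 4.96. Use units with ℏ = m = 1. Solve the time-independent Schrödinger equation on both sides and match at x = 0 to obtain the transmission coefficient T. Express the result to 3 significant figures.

The wavenumbers are k₁ = √(2mE)/ℏ = 3.150 on the left and k₂ = √(2m(E − V_b))/ℏ = 0.7616 on the right.
Continuity of ψ and ψ′ at the step yields the reflection amplitude r = (k₁ − k₂)/(k₁ + k₂) = 0.6106; thus R = |r|² = 0.3728, T = 0.6272.

T = 0.627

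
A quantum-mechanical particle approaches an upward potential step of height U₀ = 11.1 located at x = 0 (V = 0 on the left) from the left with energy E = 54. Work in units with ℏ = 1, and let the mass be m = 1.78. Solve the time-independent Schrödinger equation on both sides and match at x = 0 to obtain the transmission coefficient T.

On each side the TISE gives plane waves with k = √(2m(E − V))/ℏ: k₁ = √(2·1.78·54) = 13.87, k₂ = √(2·1.78·42.9) = 12.36.
Matching ψ and ψ′ at x = 0 gives r = (k₁ − k₂)/(k₁ + k₂), so R = r² = 0.003302 and T = 1 − R = 0.9967.

T = 0.997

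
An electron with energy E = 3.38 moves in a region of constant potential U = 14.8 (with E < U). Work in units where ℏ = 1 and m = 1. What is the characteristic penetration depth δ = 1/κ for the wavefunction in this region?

Since E < U the TISE in this region is ψ'' = κ²ψ with κ = √(2m(U − E))/ℏ.
κ = √(2 × 1 × 11.42) = 4.779. The penetration depth is δ = 1/κ = 0.209.

δ = 0.209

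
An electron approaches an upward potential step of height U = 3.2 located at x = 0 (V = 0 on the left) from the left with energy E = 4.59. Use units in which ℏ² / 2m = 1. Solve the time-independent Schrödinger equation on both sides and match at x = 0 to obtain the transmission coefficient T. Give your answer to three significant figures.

The wavenumbers are k₁ = √(2mE)/ℏ = 2.142 on the left and k₂ = √(2m(E − U))/ℏ = 1.179 on the right.
Matching ψ and ψ′ at x = 0 gives r = (k₁ − k₂)/(k₁ + k₂), so R = r² = 0.08414 and T = 1 − R = 0.9159.

T = 0.916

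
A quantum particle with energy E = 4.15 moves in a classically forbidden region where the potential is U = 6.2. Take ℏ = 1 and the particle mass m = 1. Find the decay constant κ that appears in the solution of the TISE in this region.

κ = 2.02

Since E < U the TISE in this region is ψ'' = κ²ψ with κ = √(2m(U − E))/ℏ.
κ = √(2 × 1 × 2.05) = 2.025.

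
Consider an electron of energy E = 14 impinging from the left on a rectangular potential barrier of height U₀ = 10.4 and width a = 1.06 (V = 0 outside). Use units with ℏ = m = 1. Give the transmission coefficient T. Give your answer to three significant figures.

Above the barrier the interior wavenumber is k₂ = √(2m(E − U₀))/ℏ = 2.683, giving phase k₂a = 2.844.
Matching at both interfaces gives T⁻¹ = 1 + U₀² sin²(k₂a) / [4E(E − U₀)] = 1.046, hence T = 0.956.

T = 0.956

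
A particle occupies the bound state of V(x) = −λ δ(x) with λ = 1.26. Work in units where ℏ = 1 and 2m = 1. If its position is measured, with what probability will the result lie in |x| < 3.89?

P = 0.993

The normalised bound state is ψ = √κ e^{−κ|x|} with κ = mλ/ℏ² = 0.6300.
P(|x| < d) = ∫_{−d}^{d} κ e^{−2κ|x|} dx = 1 − e^{−2κd} = 1 − e^{−4.901} = 0.9926.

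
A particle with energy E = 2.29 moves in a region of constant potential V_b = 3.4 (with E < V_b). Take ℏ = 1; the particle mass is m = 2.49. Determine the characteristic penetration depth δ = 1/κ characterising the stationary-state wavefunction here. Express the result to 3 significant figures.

Since E < V_b the TISE in this region is ψ'' = κ²ψ with κ = √(2m(V_b − E))/ℏ.
κ = √(2 × 2.49 × 1.11) = 2.351. The penetration depth is δ = 1/κ = 0.425.

δ = 0.425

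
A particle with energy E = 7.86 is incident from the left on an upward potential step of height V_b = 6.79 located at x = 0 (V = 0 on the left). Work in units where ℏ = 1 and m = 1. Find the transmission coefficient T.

T = 0.788

The wavenumbers are k₁ = √(2mE)/ℏ = 3.965 on the left and k₂ = √(2m(E − V_b))/ℏ = 1.463 on the right.
Continuity of ψ and ψ′ at the step yields the reflection amplitude r = (k₁ − k₂)/(k₁ + k₂) = 0.4610; thus R = |r|² = 0.2125, T = 0.7875.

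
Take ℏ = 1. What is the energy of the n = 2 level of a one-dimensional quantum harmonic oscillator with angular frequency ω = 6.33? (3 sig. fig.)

E = 15.8

Using E_n = (n + ½)ℏω: E_2 = 2.5 × 6.33 = 15.83.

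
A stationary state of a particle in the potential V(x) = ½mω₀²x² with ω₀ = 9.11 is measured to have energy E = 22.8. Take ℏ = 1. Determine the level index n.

n = 2

E_n = ℏω₀(n + ½) ⇒ n = E/(ℏω₀) − ½ = 22.8/9.11 − 0.5 = 2.003 → n = 2.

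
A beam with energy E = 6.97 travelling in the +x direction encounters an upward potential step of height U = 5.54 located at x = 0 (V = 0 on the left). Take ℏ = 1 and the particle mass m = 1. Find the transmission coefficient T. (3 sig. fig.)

T = 0.858

On each side the TISE gives plane waves with k = √(2m(E − V))/ℏ: k₁ = √(2·1·6.97) = 3.734, k₂ = √(2·1·1.43) = 1.691.
Matching ψ and ψ′ at x = 0 gives r = (k₁ − k₂)/(k₁ + k₂), so R = r² = 0.1418 and T = 1 − R = 0.8582.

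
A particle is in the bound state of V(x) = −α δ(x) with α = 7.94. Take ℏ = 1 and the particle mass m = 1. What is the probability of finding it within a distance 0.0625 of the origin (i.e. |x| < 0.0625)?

The normalised bound state is ψ = √κ e^{−κ|x|} with κ = mα/ℏ² = 7.940.
P(|x| < d) = ∫_{−d}^{d} κ e^{−2κ|x|} dx = 1 − e^{−2κd} = 1 − e^{−0.9925} = 0.6294.

P = 0.629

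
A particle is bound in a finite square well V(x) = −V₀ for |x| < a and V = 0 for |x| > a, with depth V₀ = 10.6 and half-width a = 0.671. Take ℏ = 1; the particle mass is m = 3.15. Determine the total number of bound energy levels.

Define the well-strength parameter z₀ = (a/ℏ)√(2mV₀) = 0.671 × √(2·3.15·10.6) = 5.483.
The even/odd transcendental equations gain one root per π/2 in z₀, giving N = 1 + ⌊2z₀/π⌋ = 1 + ⌊3.491⌋ = 4.

N = 4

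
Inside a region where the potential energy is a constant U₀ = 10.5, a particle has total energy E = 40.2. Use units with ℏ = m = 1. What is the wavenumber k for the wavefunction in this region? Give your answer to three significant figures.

With E > U₀ the solution is oscillatory, ψ ∝ e^{±ikx} with k = √(2m(E − U₀))/ℏ.
k = √(2 × 1 × 29.7) = 7.707.

k = 7.71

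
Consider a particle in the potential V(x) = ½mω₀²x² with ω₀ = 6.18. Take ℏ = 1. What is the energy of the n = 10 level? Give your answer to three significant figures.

E = 64.9

The oscillator eigenvalues are E_n = ℏω₀(n + ½), so E_10 = 6.18 × 10.5 = 64.89.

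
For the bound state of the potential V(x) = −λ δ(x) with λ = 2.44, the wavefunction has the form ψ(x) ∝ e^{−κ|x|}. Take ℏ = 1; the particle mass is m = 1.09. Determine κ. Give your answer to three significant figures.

κ = 2.66

Integrating the TISE across x = 0 gives the cusp condition ψ'(0⁺) − ψ'(0⁻) = −(2mλ/ℏ²)ψ(0).
With ψ ∝ e^{−κ|x|} this yields −2κ = −2mλ/ℏ², so κ = mλ/ℏ² = 2.660.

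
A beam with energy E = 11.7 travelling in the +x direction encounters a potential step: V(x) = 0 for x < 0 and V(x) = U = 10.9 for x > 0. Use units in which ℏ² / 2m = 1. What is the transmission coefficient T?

The wavenumbers are k₁ = √(2mE)/ℏ = 3.421 on the left and k₂ = √(2m(E − U))/ℏ = 0.8944 on the right.
Continuity of ψ and ψ′ at the step yields the reflection amplitude r = (k₁ − k₂)/(k₁ + k₂) = 0.5854; thus R = |r|² = 0.3427, T = 0.6573.

T = 0.657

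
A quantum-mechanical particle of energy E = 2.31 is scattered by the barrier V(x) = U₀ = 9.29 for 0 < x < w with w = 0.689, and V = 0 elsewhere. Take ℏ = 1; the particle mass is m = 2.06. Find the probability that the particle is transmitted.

T = 0.00184

E < U₀: inside the barrier ψ ∝ e^{±κx} with κ = √(2m(U₀ − E))/ℏ = 5.363.
κw = 3.695, sinh(κw) = 20.11.
Matching ψ, ψ′ at both faces gives T = [1 + U₀² sinh²(κw) / (4E(U₀ − E))]⁻¹ = 1/542.0 = 0.00184.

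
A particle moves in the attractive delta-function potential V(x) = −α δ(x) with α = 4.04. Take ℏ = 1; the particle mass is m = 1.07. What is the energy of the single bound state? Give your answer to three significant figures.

E = -8.73

The bound state is ψ(x) = √κ e^{−κ|x|}. The derivative jump ψ'(0⁺) − ψ'(0⁻) = −(2mα/ℏ²)ψ(0) fixes κ = mα/ℏ² = 4.323.
Then E = −ℏ²κ²/(2m) = −mα²/(2ℏ²) = -8.732.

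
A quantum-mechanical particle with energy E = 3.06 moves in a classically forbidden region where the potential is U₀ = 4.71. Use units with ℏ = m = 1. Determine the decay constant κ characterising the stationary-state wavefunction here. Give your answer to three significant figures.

κ = 1.82

Since E < U₀ the TISE in this region is ψ'' = κ²ψ with κ = √(2m(U₀ − E))/ℏ.
κ = √(2 × 1 × 1.65) = 1.817.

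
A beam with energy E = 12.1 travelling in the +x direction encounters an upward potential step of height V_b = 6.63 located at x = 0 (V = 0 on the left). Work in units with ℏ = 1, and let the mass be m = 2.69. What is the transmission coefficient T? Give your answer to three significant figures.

The wavenumbers are k₁ = √(2mE)/ℏ = 8.068 on the left and k₂ = √(2m(E − V_b))/ℏ = 5.425 on the right.
Matching ψ and ψ′ at x = 0 gives r = (k₁ − k₂)/(k₁ + k₂), so R = r² = 0.03838 and T = 1 − R = 0.9616.

T = 0.962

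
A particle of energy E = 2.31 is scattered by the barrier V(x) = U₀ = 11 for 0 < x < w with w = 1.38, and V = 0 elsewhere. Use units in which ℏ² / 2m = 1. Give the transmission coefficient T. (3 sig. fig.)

Since E < U₀ the interior solution is evanescent with decay constant κ = √(2m(U₀ − E))/ℏ = 2.948.
κw = 4.068, sinh(κw) = 29.21.
Matching ψ, ψ′ at both faces gives T = [1 + U₀² sinh²(κw) / (4E(U₀ − E))]⁻¹ = 1/1287 = 0.000777.

T = 0.000777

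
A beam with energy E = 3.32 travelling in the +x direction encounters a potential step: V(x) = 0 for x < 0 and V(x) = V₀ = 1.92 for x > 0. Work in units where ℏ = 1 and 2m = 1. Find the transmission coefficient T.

T = 0.955

The wavenumbers are k₁ = √(2mE)/ℏ = 1.822 on the left and k₂ = √(2m(E − V₀))/ℏ = 1.183 on the right.
Matching ψ and ψ′ at x = 0 gives r = (k₁ − k₂)/(k₁ + k₂), so R = r² = 0.04519 and T = 1 − R = 0.9548.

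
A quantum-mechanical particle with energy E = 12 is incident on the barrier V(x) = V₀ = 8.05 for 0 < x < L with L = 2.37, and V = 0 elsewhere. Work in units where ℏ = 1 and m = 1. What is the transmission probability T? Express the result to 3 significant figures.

E > V₀: inside the barrier k₂ = √(2m(E − V₀))/ℏ = 2.811, k₂L = 6.661.
Matching at both interfaces gives T⁻¹ = 1 + V₀² sin²(k₂L) / [4E(E − V₀)] = 1.047, hence T = 0.955.

T = 0.955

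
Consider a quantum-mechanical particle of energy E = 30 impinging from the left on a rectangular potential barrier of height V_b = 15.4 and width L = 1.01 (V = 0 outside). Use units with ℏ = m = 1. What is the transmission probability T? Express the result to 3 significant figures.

T = 0.932

Above the barrier the interior wavenumber is k₂ = √(2m(E − V_b))/ℏ = 5.404, giving phase k₂L = 5.458.
Matching at both interfaces gives T⁻¹ = 1 + V_b² sin²(k₂L) / [4E(E − V_b)] = 1.073, hence T = 0.932.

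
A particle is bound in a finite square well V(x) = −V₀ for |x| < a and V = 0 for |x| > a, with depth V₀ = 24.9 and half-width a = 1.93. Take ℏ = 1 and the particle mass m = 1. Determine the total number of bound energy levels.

The dimensionless depth is z₀ = a√(2mV₀)/ℏ = 1.93 × √(49.80) = 13.62.
A new bound state (alternating even/odd) appears each time z₀ passes a multiple of π/2, so N = ⌊2z₀/π⌋ + 1 = ⌊8.671⌋ + 1 = 9.

N = 9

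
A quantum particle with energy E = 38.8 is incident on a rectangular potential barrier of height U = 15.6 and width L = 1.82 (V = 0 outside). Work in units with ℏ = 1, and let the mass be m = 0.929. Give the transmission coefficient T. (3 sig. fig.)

E > U: inside the barrier k₂ = √(2m(E − U))/ℏ = 6.565, k₂L = 11.95.
Matching at both interfaces gives T⁻¹ = 1 + U² sin²(k₂L) / [4E(E − U)] = 1.023, hence T = 0.978.

T = 0.978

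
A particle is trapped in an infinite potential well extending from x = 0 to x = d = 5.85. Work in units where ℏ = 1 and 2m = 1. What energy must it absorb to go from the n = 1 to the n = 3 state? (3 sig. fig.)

ΔE = 2.31

E_n = n²π²ℏ²/(2md²), so ΔE = (3² − 1²) π²ℏ²/(2md²).
ΔE = 8 × π² / (2 × 0.5 × 5.85²) = 2.307.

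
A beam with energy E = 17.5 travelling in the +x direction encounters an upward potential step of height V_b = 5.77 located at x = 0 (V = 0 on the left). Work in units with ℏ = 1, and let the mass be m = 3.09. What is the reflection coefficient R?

On each side the TISE gives plane waves with k = √(2m(E − V))/ℏ: k₁ = √(2·3.09·17.5) = 10.40, k₂ = √(2·3.09·11.73) = 8.514.
Matching ψ and ψ′ at x = 0 gives r = (k₁ − k₂)/(k₁ + k₂), so R = r² = 0.009936 and T = 1 − R = 0.9901.

R = 0.00994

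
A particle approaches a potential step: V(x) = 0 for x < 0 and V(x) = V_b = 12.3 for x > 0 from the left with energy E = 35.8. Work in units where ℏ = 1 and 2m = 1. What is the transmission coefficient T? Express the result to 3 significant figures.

T = 0.989

The wavenumbers are k₁ = √(2mE)/ℏ = 5.983 on the left and k₂ = √(2m(E − V_b))/ℏ = 4.848 on the right.
Matching ψ and ψ′ at x = 0 gives r = (k₁ − k₂)/(k₁ + k₂), so R = r² = 0.01099 and T = 1 − R = 0.9890.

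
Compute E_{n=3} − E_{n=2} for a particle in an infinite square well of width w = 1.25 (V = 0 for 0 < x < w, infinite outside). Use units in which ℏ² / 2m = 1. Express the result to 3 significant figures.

E_n = n²π²ℏ²/(2mw²), so ΔE = (3² − 2²) π²ℏ²/(2mw²).
ΔE = 5 × π² / (2 × 0.5 × 1.25²) = 31.58.

ΔE = 31.6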